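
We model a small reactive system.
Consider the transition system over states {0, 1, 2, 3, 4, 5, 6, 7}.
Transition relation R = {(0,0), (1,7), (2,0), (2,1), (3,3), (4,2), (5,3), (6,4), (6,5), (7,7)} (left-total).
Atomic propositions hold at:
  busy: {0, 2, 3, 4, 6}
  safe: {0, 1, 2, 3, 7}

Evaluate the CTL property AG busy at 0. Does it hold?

AG busy: greatest fixpoint, start Z0 = {0, 2, 3, 4, 6}, keep only states in Sat with every successor in Z. Z1 = {0, 3, 4}; Z2 = {0, 3}; fixed.
Sat(AG busy) = {0, 3}
0 ∈ Sat(AG busy) = {0, 3}, so the formula holds at 0.

Yes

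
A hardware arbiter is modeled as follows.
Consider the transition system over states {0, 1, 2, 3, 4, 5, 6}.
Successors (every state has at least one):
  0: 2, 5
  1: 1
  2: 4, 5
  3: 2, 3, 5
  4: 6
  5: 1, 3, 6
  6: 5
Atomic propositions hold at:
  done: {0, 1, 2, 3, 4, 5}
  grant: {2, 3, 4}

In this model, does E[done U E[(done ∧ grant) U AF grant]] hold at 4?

Sat(done ∧ grant) = {2, 3, 4}
AF grant: least fixpoint, start Z0 = {2, 3, 4}, add states with every successor in Z. Already a fixed point.
Sat(AF grant) = {2, 3, 4}
E[(done ∧ grant) U AF grant]: least fixpoint, start Z0 = Sat(AF grant) = {2, 3, 4}, add states in Sat(done ∧ grant) with some successor in Z. Already a fixed point.
Sat(E[(done ∧ grant) U AF grant]) = {2, 3, 4}
E[done U E[(done ∧ grant) U AF grant]]: least fixpoint, start Z0 = Sat(E[(done ∧ grant) U AF grant]) = {2, 3, 4}, add states in Sat(done) with some successor in Z. Z1 = {0, 2, 3, 4, 5}; fixed.
Sat(E[done U E[(done ∧ grant) U AF grant]]) = {0, 2, 3, 4, 5}
4 ∈ Sat(E[done U E[(done ∧ grant) U AF grant]]) = {0, 2, 3, 4, 5}, so the formula holds at 4.

Yes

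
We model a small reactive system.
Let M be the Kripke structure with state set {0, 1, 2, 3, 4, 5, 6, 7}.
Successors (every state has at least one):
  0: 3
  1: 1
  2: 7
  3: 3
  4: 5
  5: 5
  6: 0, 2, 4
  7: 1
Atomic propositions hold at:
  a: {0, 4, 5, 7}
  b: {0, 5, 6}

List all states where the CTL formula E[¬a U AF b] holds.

Sat(¬a) = {1, 2, 3, 6}
AF b: least fixpoint, start Z0 = {0, 5, 6}, add states with every successor in Z. Z1 = {0, 4, 5, 6}; fixed.
Sat(AF b) = {0, 4, 5, 6}
E[¬a U AF b]: least fixpoint, start Z0 = Sat(AF b) = {0, 4, 5, 6}, add states in Sat(¬a) with some successor in Z. Already a fixed point.
Sat(E[¬a U AF b]) = {0, 4, 5, 6}

{0, 4, 5, 6}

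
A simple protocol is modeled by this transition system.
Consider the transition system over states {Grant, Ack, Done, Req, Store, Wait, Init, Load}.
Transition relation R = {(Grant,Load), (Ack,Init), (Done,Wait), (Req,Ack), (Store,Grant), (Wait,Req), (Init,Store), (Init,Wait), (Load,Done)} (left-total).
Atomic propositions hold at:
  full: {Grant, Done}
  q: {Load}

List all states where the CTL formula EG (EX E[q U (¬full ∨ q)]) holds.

Sat(¬full) = {Ack, Req, Store, Wait, Init, Load}
Sat(¬full ∨ q) = {Ack, Req, Store, Wait, Init, Load}
E[q U (¬full ∨ q)]: least fixpoint, start Z0 = Sat((¬full ∨ q)) = {Ack, Req, Store, Wait, Init, Load}, add states in Sat(q) with some successor in Z. Already a fixed point.
Sat(E[q U (¬full ∨ q)]) = {Ack, Req, Store, Wait, Init, Load}
Sat(EX E[q U (¬full ∨ q)]) = {s : some successor in {Ack, Req, Store, Wait, Init, Load}} = {Grant, Ack, Done, Req, Wait, Init}
EG (EX E[q U (¬full ∨ q)]): greatest fixpoint, start Z0 = {Grant, Ack, Done, Req, Wait, Init}, keep only states in Sat with some successor in Z. Z1 = {Ack, Done, Req, Wait, Init}; fixed.
Sat(EG (EX E[q U (¬full ∨ q)])) = {Ack, Done, Req, Wait, Init}

{Ack, Done, Req, Wait, Init}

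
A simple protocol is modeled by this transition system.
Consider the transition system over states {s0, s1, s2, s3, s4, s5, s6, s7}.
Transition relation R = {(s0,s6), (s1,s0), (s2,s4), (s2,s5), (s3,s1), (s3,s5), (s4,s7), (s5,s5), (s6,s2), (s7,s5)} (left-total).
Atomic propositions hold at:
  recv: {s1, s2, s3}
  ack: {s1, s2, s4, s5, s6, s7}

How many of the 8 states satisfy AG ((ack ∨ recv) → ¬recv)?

Sat(ack ∨ recv) = {s1, s2, s3, s4, s5, s6, s7}
Sat(¬recv) = {s0, s4, s5, s6, s7}
Sat((ack ∨ recv) → ¬recv) = {s0, s4, s5, s6, s7}
AG ((ack ∨ recv) → ¬recv): greatest fixpoint, start Z0 = {s0, s4, s5, s6, s7}, keep only states in Sat with every successor in Z. Z1 = {s0, s4, s5, s7}; Z2 = {s4, s5, s7}; fixed.
Sat(AG ((ack ∨ recv) → ¬recv)) = {s4, s5, s7}
|Sat(AG ((ack ∨ recv) → ¬recv))| = |{s4, s5, s7}| = 3.

3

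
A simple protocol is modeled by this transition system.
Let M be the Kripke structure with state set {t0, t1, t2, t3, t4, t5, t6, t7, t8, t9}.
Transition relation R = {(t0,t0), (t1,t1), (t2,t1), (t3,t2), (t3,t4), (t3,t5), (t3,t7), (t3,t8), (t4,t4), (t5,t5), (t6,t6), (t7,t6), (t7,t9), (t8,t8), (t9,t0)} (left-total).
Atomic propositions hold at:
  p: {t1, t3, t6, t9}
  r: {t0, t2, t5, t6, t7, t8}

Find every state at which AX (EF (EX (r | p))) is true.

{t0, t1, t2, t5, t6, t7, t8, t9}

Sat(r | p) = {t0, t1, t2, t3, t5, t6, t7, t8, t9}
Sat(EX (r | p)) = {s : some successor in {t0, t1, t2, t3, t5, t6, t7, t8, t9}} = {t0, t1, t2, t3, t5, t6, t7, t8, t9}
EF (EX (r | p)): least fixpoint, start Z0 = {t0, t1, t2, t3, t5, t6, t7, t8, t9}, add states with some successor in Z. Already a fixed point.
Sat(EF (EX (r | p))) = {t0, t1, t2, t3, t5, t6, t7, t8, t9}
Sat(AX (EF (EX (r | p)))) = {s : every successor in {t0, t1, t2, t3, t5, t6, t7, t8, t9}} = {t0, t1, t2, t5, t6, t7, t8, t9}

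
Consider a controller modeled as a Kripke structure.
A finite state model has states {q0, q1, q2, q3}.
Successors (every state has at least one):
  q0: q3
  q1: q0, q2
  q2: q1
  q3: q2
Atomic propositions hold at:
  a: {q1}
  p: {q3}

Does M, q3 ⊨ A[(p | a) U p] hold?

Sat(p | a) = {q1, q3}
A[(p | a) U p]: least fixpoint, start Z0 = Sat(p) = {q3}, add states in Sat(p | a) with every successor in Z. Already a fixed point.
Sat(A[(p | a) U p]) = {q3}
q3 ∈ Sat(A[(p | a) U p]) = {q3}, so the formula holds at q3.

Yes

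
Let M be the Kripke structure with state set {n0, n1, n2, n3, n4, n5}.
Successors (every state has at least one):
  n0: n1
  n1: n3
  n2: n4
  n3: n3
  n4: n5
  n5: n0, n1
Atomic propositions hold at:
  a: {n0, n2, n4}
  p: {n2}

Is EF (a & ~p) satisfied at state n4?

Yes

Sat(~p) = {n0, n1, n3, n4, n5}
Sat(a & ~p) = {n0, n4}
EF (a & ~p): least fixpoint, start Z0 = {n0, n4}, add states with some successor in Z. Z1 = {n0, n2, n4, n5}; fixed.
Sat(EF (a & ~p)) = {n0, n2, n4, n5}
n4 ∈ Sat(EF (a & ~p)) = {n0, n2, n4, n5}, so the formula holds at n4.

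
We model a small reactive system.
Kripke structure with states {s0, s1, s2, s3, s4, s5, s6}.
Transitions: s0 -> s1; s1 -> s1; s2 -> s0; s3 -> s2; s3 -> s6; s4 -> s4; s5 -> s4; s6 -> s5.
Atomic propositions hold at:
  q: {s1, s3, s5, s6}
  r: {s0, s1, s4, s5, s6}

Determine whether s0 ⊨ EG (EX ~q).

No

Sat(~q) = {s0, s2, s4}
Sat(EX ~q) = {s : some successor in {s0, s2, s4}} = {s2, s3, s4, s5}
EG (EX ~q): greatest fixpoint, start Z0 = {s2, s3, s4, s5}, keep only states in Sat with some successor in Z. Z1 = {s3, s4, s5}; Z2 = {s4, s5}; fixed.
Sat(EG (EX ~q)) = {s4, s5}
s0 ∉ Sat(EG (EX ~q)) = {s4, s5}, so the formula does not hold at s0.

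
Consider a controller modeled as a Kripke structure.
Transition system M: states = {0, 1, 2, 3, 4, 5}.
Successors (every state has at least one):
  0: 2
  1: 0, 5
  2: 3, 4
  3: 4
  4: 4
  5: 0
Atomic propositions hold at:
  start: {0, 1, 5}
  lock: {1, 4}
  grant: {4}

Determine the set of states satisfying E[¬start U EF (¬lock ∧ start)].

Sat(¬start) = {2, 3, 4}
Sat(¬lock) = {0, 2, 3, 5}
Sat(¬lock ∧ start) = {0, 5}
EF (¬lock ∧ start): least fixpoint, start Z0 = {0, 5}, add states with some successor in Z. Z1 = {0, 1, 5}; fixed.
Sat(EF (¬lock ∧ start)) = {0, 1, 5}
E[¬start U EF (¬lock ∧ start)]: least fixpoint, start Z0 = Sat(EF (¬lock ∧ start)) = {0, 1, 5}, add states in Sat(¬start) with some successor in Z. Already a fixed point.
Sat(E[¬start U EF (¬lock ∧ start)]) = {0, 1, 5}

{0, 1, 5}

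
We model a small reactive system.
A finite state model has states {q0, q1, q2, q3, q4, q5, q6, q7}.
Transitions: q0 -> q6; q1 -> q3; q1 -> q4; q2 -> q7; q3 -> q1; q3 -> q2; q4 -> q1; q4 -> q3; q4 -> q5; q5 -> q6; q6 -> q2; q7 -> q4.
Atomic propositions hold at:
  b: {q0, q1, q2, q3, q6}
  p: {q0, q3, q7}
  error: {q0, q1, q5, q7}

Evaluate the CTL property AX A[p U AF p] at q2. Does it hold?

Yes

AF p: least fixpoint, start Z0 = {q0, q3, q7}, add states with every successor in Z. Z1 = {q0, q2, q3, q7}; Z2 = {q0, q2, q3, q6, q7}; Z3 = {q0, q2, q3, q5, q6, q7}; fixed.
Sat(AF p) = {q0, q2, q3, q5, q6, q7}
A[p U AF p]: least fixpoint, start Z0 = Sat(AF p) = {q0, q2, q3, q5, q6, q7}, add states in Sat(p) with every successor in Z. Already a fixed point.
Sat(A[p U AF p]) = {q0, q2, q3, q5, q6, q7}
Sat(AX A[p U AF p]) = {s : every successor in {q0, q2, q3, q5, q6, q7}} = {q0, q2, q5, q6}
q2 ∈ Sat(AX A[p U AF p]) = {q0, q2, q5, q6}, so the formula holds at q2.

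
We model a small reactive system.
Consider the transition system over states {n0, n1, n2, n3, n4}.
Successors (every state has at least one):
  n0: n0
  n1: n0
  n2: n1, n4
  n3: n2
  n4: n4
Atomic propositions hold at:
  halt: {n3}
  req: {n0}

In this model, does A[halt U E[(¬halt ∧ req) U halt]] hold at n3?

Sat(¬halt) = {n0, n1, n2, n4}
Sat(¬halt ∧ req) = {n0}
E[(¬halt ∧ req) U halt]: least fixpoint, start Z0 = Sat(halt) = {n3}, add states in Sat(¬halt ∧ req) with some successor in Z. Already a fixed point.
Sat(E[(¬halt ∧ req) U halt]) = {n3}
A[halt U E[(¬halt ∧ req) U halt]]: least fixpoint, start Z0 = Sat(E[(¬halt ∧ req) U halt]) = {n3}, add states in Sat(halt) with every successor in Z. Already a fixed point.
Sat(A[halt U E[(¬halt ∧ req) U halt]]) = {n3}
n3 ∈ Sat(A[halt U E[(¬halt ∧ req) U halt]]) = {n3}, so the formula holds at n3.

Yes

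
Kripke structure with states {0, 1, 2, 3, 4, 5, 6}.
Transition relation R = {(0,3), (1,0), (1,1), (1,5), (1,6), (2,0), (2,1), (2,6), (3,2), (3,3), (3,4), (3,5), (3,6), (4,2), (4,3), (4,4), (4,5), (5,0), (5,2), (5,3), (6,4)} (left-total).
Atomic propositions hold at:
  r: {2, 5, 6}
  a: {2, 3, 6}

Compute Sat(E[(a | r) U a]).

{2, 3, 5, 6}

Sat(a | r) = {2, 3, 5, 6}
E[(a | r) U a]: least fixpoint, start Z0 = Sat(a) = {2, 3, 6}, add states in Sat(a | r) with some successor in Z. Z1 = {2, 3, 5, 6}; fixed.
Sat(E[(a | r) U a]) = {2, 3, 5, 6}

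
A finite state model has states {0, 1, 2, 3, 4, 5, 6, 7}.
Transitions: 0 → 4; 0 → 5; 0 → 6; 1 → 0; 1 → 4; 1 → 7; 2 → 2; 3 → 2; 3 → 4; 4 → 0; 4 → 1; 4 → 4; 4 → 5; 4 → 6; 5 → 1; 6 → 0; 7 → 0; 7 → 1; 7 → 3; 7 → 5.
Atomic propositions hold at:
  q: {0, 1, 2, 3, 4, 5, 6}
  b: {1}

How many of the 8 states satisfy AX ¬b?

Sat(¬b) = {0, 2, 3, 4, 5, 6, 7}
Sat(AX ¬b) = {s : every successor in {0, 2, 3, 4, 5, 6, 7}} = {0, 1, 2, 3, 6}
|Sat(AX ¬b)| = |{0, 1, 2, 3, 6}| = 5.

5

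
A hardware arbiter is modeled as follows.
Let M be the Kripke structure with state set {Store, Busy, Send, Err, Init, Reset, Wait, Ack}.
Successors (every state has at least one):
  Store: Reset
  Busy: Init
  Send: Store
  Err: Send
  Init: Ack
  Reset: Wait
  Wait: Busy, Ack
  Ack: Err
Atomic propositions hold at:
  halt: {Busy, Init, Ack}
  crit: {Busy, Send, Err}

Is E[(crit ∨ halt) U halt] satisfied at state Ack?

Yes

Sat(crit ∨ halt) = {Busy, Send, Err, Init, Ack}
E[(crit ∨ halt) U halt]: least fixpoint, start Z0 = Sat(halt) = {Busy, Init, Ack}, add states in Sat(crit ∨ halt) with some successor in Z. Already a fixed point.
Sat(E[(crit ∨ halt) U halt]) = {Busy, Init, Ack}
Ack ∈ Sat(E[(crit ∨ halt) U halt]) = {Busy, Init, Ack}, so the formula holds at Ack.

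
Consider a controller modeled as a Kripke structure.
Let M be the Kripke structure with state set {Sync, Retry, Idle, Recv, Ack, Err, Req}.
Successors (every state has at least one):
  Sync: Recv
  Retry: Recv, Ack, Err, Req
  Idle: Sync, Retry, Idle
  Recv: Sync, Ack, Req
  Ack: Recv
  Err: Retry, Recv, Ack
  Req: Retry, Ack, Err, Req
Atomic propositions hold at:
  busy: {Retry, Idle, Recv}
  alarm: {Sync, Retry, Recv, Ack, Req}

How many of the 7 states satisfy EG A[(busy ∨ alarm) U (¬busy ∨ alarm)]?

6

Sat(busy ∨ alarm) = {Sync, Retry, Idle, Recv, Ack, Req}
Sat(¬busy) = {Sync, Ack, Err, Req}
Sat(¬busy ∨ alarm) = {Sync, Retry, Recv, Ack, Err, Req}
A[(busy ∨ alarm) U (¬busy ∨ alarm)]: least fixpoint, start Z0 = Sat((¬busy ∨ alarm)) = {Sync, Retry, Recv, Ack, Err, Req}, add states in Sat(busy ∨ alarm) with every successor in Z. Already a fixed point.
Sat(A[(busy ∨ alarm) U (¬busy ∨ alarm)]) = {Sync, Retry, Recv, Ack, Err, Req}
EG A[(busy ∨ alarm) U (¬busy ∨ alarm)]: greatest fixpoint, start Z0 = {Sync, Retry, Recv, Ack, Err, Req}, keep only states in Sat with some successor in Z. Already a fixed point.
Sat(EG A[(busy ∨ alarm) U (¬busy ∨ alarm)]) = {Sync, Retry, Recv, Ack, Err, Req}
|Sat(EG A[(busy ∨ alarm) U (¬busy ∨ alarm)])| = |{Sync, Retry, Recv, Ack, Err, Req}| = 6.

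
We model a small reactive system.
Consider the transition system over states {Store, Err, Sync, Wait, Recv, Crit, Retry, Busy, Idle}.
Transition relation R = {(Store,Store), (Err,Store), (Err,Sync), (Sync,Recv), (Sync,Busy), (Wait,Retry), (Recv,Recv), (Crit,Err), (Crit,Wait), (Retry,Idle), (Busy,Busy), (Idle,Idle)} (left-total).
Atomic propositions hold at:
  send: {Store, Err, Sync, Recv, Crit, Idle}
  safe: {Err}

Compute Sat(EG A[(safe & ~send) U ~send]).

{Busy}

Sat(~send) = {Wait, Retry, Busy}
Sat(safe & ~send) = ∅
A[(safe & ~send) U ~send]: least fixpoint, start Z0 = Sat(~send) = {Wait, Retry, Busy}, add states in Sat(safe & ~send) with every successor in Z. Already a fixed point.
Sat(A[(safe & ~send) U ~send]) = {Wait, Retry, Busy}
EG A[(safe & ~send) U ~send]: greatest fixpoint, start Z0 = {Wait, Retry, Busy}, keep only states in Sat with some successor in Z. Z1 = {Wait, Busy}; Z2 = {Busy}; fixed.
Sat(EG A[(safe & ~send) U ~send]) = {Busy}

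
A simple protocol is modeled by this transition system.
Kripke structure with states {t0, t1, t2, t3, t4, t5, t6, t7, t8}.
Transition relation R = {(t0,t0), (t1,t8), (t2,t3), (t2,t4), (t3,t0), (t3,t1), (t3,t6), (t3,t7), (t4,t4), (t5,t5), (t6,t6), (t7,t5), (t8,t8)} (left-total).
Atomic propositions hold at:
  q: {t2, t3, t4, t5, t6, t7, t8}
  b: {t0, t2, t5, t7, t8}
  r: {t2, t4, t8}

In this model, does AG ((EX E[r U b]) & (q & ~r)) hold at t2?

No

E[r U b]: least fixpoint, start Z0 = Sat(b) = {t0, t2, t5, t7, t8}, add states in Sat(r) with some successor in Z. Already a fixed point.
Sat(E[r U b]) = {t0, t2, t5, t7, t8}
Sat(EX E[r U b]) = {s : some successor in {t0, t2, t5, t7, t8}} = {t0, t1, t3, t5, t7, t8}
Sat(~r) = {t0, t1, t3, t5, t6, t7}
Sat(q & ~r) = {t3, t5, t6, t7}
Sat((EX E[r U b]) & (q & ~r)) = {t3, t5, t7}
AG ((EX E[r U b]) & (q & ~r)): greatest fixpoint, start Z0 = {t3, t5, t7}, keep only states in Sat with every successor in Z. Z1 = {t5, t7}; fixed.
Sat(AG ((EX E[r U b]) & (q & ~r))) = {t5, t7}
t2 ∉ Sat(AG ((EX E[r U b]) & (q & ~r))) = {t5, t7}, so the formula does not hold at t2.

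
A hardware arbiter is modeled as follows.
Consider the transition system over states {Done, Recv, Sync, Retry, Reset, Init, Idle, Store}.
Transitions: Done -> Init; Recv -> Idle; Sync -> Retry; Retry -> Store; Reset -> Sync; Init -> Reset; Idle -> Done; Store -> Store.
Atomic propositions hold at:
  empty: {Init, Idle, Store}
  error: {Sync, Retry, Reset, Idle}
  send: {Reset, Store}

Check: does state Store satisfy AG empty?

AG empty: greatest fixpoint, start Z0 = {Init, Idle, Store}, keep only states in Sat with every successor in Z. Z1 = {Store}; fixed.
Sat(AG empty) = {Store}
Store ∈ Sat(AG empty) = {Store}, so the formula holds at Store.

Yes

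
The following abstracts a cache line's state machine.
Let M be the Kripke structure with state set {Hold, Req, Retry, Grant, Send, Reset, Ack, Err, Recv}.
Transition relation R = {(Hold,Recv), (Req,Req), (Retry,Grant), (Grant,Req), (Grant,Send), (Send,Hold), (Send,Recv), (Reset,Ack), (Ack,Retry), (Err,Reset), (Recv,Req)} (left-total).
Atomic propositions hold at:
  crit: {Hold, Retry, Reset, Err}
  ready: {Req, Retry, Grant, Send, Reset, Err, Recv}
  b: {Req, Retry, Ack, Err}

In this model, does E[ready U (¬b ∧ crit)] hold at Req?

No

Sat(¬b) = {Hold, Grant, Send, Reset, Recv}
Sat(¬b ∧ crit) = {Hold, Reset}
E[ready U (¬b ∧ crit)]: least fixpoint, start Z0 = Sat((¬b ∧ crit)) = {Hold, Reset}, add states in Sat(ready) with some successor in Z. Z1 = {Hold, Send, Reset, Err}; Z2 = {Hold, Grant, Send, Reset, Err}; Z3 = {Hold, Retry, Grant, Send, Reset, Err}; fixed.
Sat(E[ready U (¬b ∧ crit)]) = {Hold, Retry, Grant, Send, Reset, Err}
Req ∉ Sat(E[ready U (¬b ∧ crit)]) = {Hold, Retry, Grant, Send, Reset, Err}, so the formula does not hold at Req.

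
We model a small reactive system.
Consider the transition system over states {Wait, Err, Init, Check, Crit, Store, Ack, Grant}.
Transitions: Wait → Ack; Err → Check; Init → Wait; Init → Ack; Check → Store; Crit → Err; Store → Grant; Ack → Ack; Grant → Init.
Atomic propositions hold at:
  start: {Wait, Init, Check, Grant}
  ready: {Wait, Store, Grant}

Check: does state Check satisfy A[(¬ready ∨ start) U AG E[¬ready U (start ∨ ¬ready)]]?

Sat(¬ready) = {Err, Init, Check, Crit, Ack}
Sat(¬ready ∨ start) = {Wait, Err, Init, Check, Crit, Ack, Grant}
Sat(start ∨ ¬ready) = {Wait, Err, Init, Check, Crit, Ack, Grant}
E[¬ready U (start ∨ ¬ready)]: least fixpoint, start Z0 = Sat((start ∨ ¬ready)) = {Wait, Err, Init, Check, Crit, Ack, Grant}, add states in Sat(¬ready) with some successor in Z. Already a fixed point.
Sat(E[¬ready U (start ∨ ¬ready)]) = {Wait, Err, Init, Check, Crit, Ack, Grant}
AG E[¬ready U (start ∨ ¬ready)]: greatest fixpoint, start Z0 = {Wait, Err, Init, Check, Crit, Ack, Grant}, keep only states in Sat with every successor in Z. Z1 = {Wait, Err, Init, Crit, Ack, Grant}; Z2 = {Wait, Init, Crit, Ack, Grant}; Z3 = {Wait, Init, Ack, Grant}; fixed.
Sat(AG E[¬ready U (start ∨ ¬ready)]) = {Wait, Init, Ack, Grant}
A[(¬ready ∨ start) U AG E[¬ready U (start ∨ ¬ready)]]: least fixpoint, start Z0 = Sat(AG E[¬ready U (start ∨ ¬ready)]) = {Wait, Init, Ack, Grant}, add states in Sat(¬ready ∨ start) with every successor in Z. Already a fixed point.
Sat(A[(¬ready ∨ start) U AG E[¬ready U (start ∨ ¬ready)]]) = {Wait, Init, Ack, Grant}
Check ∉ Sat(A[(¬ready ∨ start) U AG E[¬ready U (start ∨ ¬ready)]]) = {Wait, Init, Ack, Grant}, so the formula does not hold at Check.

No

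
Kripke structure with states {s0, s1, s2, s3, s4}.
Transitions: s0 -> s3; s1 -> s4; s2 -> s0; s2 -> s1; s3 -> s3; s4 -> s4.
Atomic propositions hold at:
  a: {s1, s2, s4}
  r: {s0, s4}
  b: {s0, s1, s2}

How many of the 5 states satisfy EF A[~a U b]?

3

Sat(~a) = {s0, s3}
A[~a U b]: least fixpoint, start Z0 = Sat(b) = {s0, s1, s2}, add states in Sat(~a) with every successor in Z. Already a fixed point.
Sat(A[~a U b]) = {s0, s1, s2}
EF A[~a U b]: least fixpoint, start Z0 = {s0, s1, s2}, add states with some successor in Z. Already a fixed point.
Sat(EF A[~a U b]) = {s0, s1, s2}
|Sat(EF A[~a U b])| = |{s0, s1, s2}| = 3.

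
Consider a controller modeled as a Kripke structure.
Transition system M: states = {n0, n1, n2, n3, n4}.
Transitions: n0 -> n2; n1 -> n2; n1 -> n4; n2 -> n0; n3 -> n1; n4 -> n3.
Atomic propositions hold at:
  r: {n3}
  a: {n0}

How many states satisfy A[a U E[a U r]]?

E[a U r]: least fixpoint, start Z0 = Sat(r) = {n3}, add states in Sat(a) with some successor in Z. Already a fixed point.
Sat(E[a U r]) = {n3}
A[a U E[a U r]]: least fixpoint, start Z0 = Sat(E[a U r]) = {n3}, add states in Sat(a) with every successor in Z. Already a fixed point.
Sat(A[a U E[a U r]]) = {n3}
|Sat(A[a U E[a U r]])| = |{n3}| = 1.

1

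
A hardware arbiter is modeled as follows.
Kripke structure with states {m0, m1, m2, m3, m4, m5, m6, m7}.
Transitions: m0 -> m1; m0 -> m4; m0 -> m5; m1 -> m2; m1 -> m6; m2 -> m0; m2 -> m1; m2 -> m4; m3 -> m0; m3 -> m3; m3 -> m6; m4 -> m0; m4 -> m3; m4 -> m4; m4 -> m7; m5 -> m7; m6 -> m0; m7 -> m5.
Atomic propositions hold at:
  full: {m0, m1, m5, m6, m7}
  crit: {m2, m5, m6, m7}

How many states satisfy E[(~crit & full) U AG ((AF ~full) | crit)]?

Sat(~crit) = {m0, m1, m3, m4}
Sat(~crit & full) = {m0, m1}
Sat(~full) = {m2, m3, m4}
AF ~full: least fixpoint, start Z0 = {m2, m3, m4}, add states with every successor in Z. Already a fixed point.
Sat(AF ~full) = {m2, m3, m4}
Sat((AF ~full) | crit) = {m2, m3, m4, m5, m6, m7}
AG ((AF ~full) | crit): greatest fixpoint, start Z0 = {m2, m3, m4, m5, m6, m7}, keep only states in Sat with every successor in Z. Z1 = {m5, m7}; fixed.
Sat(AG ((AF ~full) | crit)) = {m5, m7}
E[(~crit & full) U AG ((AF ~full) | crit)]: least fixpoint, start Z0 = Sat(AG ((AF ~full) | crit)) = {m5, m7}, add states in Sat(~crit & full) with some successor in Z. Z1 = {m0, m5, m7}; fixed.
Sat(E[(~crit & full) U AG ((AF ~full) | crit)]) = {m0, m5, m7}
|Sat(E[(~crit & full) U AG ((AF ~full) | crit)])| = |{m0, m5, m7}| = 3.

3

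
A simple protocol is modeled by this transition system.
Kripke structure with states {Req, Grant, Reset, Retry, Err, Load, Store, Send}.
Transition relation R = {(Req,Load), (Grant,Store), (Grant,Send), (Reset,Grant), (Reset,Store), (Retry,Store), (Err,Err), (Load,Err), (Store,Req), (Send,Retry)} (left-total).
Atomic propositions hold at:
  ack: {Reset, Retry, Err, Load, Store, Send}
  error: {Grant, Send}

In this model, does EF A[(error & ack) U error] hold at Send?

Yes

Sat(error & ack) = {Send}
A[(error & ack) U error]: least fixpoint, start Z0 = Sat(error) = {Grant, Send}, add states in Sat(error & ack) with every successor in Z. Already a fixed point.
Sat(A[(error & ack) U error]) = {Grant, Send}
EF A[(error & ack) U error]: least fixpoint, start Z0 = {Grant, Send}, add states with some successor in Z. Z1 = {Grant, Reset, Send}; fixed.
Sat(EF A[(error & ack) U error]) = {Grant, Reset, Send}
Send ∈ Sat(EF A[(error & ack) U error]) = {Grant, Reset, Send}, so the formula holds at Send.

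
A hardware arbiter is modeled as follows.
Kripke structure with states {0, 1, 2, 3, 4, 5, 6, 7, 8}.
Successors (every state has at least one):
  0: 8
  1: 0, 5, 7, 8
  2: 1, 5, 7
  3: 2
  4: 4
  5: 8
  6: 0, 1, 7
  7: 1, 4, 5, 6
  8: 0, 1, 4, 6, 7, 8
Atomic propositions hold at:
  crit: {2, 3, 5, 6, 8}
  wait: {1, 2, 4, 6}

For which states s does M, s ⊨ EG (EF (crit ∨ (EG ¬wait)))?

{0, 1, 2, 3, 5, 6, 7, 8}

Sat(¬wait) = {0, 3, 5, 7, 8}
EG ¬wait: greatest fixpoint, start Z0 = {0, 3, 5, 7, 8}, keep only states in Sat with some successor in Z. Z1 = {0, 5, 7, 8}; fixed.
Sat(EG ¬wait) = {0, 5, 7, 8}
Sat(crit ∨ (EG ¬wait)) = {0, 2, 3, 5, 6, 7, 8}
EF (crit ∨ (EG ¬wait)): least fixpoint, start Z0 = {0, 2, 3, 5, 6, 7, 8}, add states with some successor in Z. Z1 = {0, 1, 2, 3, 5, 6, 7, 8}; fixed.
Sat(EF (crit ∨ (EG ¬wait))) = {0, 1, 2, 3, 5, 6, 7, 8}
EG (EF (crit ∨ (EG ¬wait))): greatest fixpoint, start Z0 = {0, 1, 2, 3, 5, 6, 7, 8}, keep only states in Sat with some successor in Z. Already a fixed point.
Sat(EG (EF (crit ∨ (EG ¬wait)))) = {0, 1, 2, 3, 5, 6, 7, 8}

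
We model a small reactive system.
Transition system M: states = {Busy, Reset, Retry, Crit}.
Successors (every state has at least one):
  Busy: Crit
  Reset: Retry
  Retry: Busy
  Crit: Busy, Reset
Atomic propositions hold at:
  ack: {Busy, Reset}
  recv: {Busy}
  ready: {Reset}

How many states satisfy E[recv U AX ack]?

Sat(AX ack) = {s : every successor in {Busy, Reset}} = {Retry, Crit}
E[recv U AX ack]: least fixpoint, start Z0 = Sat(AX ack) = {Retry, Crit}, add states in Sat(recv) with some successor in Z. Z1 = {Busy, Retry, Crit}; fixed.
Sat(E[recv U AX ack]) = {Busy, Retry, Crit}
|Sat(E[recv U AX ack])| = |{Busy, Retry, Crit}| = 3.

3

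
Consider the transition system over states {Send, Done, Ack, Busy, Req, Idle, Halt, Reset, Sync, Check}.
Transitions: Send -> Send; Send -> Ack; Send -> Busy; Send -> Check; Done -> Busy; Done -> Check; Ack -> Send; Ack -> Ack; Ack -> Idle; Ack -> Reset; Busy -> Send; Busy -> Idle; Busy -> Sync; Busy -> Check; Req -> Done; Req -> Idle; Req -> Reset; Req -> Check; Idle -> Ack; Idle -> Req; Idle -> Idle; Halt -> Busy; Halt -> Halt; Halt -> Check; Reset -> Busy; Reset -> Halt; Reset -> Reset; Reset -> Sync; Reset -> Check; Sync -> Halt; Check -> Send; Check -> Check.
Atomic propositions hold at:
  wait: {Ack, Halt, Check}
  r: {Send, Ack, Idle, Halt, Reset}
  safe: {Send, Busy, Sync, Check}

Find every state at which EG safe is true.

{Send, Busy, Check}

EG safe: greatest fixpoint, start Z0 = {Send, Busy, Sync, Check}, keep only states in Sat with some successor in Z. Z1 = {Send, Busy, Check}; fixed.
Sat(EG safe) = {Send, Busy, Check}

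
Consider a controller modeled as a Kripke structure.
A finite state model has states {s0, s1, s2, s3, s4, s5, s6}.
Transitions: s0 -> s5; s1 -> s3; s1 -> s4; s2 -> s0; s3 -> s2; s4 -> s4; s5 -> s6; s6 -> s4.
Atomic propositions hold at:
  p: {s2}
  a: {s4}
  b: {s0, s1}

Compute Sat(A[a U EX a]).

Sat(EX a) = {s : some successor in {s4}} = {s1, s4, s6}
A[a U EX a]: least fixpoint, start Z0 = Sat(EX a) = {s1, s4, s6}, add states in Sat(a) with every successor in Z. Already a fixed point.
Sat(A[a U EX a]) = {s1, s4, s6}

{s1, s4, s6}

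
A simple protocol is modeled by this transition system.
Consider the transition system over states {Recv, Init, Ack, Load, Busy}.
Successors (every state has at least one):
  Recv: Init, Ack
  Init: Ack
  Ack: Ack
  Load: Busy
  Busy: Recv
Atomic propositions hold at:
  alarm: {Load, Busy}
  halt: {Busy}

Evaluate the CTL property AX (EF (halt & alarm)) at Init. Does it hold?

No

Sat(halt & alarm) = {Busy}
EF (halt & alarm): least fixpoint, start Z0 = {Busy}, add states with some successor in Z. Z1 = {Load, Busy}; fixed.
Sat(EF (halt & alarm)) = {Load, Busy}
Sat(AX (EF (halt & alarm))) = {s : every successor in {Load, Busy}} = {Load}
Init ∉ Sat(AX (EF (halt & alarm))) = {Load}, so the formula does not hold at Init.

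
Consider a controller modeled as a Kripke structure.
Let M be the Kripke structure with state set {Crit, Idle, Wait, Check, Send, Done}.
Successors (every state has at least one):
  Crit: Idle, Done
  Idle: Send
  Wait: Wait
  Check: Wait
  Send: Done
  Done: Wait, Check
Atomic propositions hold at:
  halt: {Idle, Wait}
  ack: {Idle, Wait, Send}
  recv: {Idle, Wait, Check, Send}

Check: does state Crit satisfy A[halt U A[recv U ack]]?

No

A[recv U ack]: least fixpoint, start Z0 = Sat(ack) = {Idle, Wait, Send}, add states in Sat(recv) with every successor in Z. Z1 = {Idle, Wait, Check, Send}; fixed.
Sat(A[recv U ack]) = {Idle, Wait, Check, Send}
A[halt U A[recv U ack]]: least fixpoint, start Z0 = Sat(A[recv U ack]) = {Idle, Wait, Check, Send}, add states in Sat(halt) with every successor in Z. Already a fixed point.
Sat(A[halt U A[recv U ack]]) = {Idle, Wait, Check, Send}
Crit ∉ Sat(A[halt U A[recv U ack]]) = {Idle, Wait, Check, Send}, so the formula does not hold at Crit.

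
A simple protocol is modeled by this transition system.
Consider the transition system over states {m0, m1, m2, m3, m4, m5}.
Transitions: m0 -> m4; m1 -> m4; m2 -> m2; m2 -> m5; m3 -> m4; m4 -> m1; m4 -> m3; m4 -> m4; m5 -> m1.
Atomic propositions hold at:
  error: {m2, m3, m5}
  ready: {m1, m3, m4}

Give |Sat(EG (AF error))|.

1

AF error: least fixpoint, start Z0 = {m2, m3, m5}, add states with every successor in Z. Already a fixed point.
Sat(AF error) = {m2, m3, m5}
EG (AF error): greatest fixpoint, start Z0 = {m2, m3, m5}, keep only states in Sat with some successor in Z. Z1 = {m2}; fixed.
Sat(EG (AF error)) = {m2}
|Sat(EG (AF error))| = |{m2}| = 1.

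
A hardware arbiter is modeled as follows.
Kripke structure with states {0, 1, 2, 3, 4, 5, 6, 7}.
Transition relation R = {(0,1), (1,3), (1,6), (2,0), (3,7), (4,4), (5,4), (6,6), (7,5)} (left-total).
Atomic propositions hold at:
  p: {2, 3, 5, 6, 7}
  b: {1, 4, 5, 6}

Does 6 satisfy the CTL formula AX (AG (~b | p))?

Sat(~b) = {0, 2, 3, 7}
Sat(~b | p) = {0, 2, 3, 5, 6, 7}
AG (~b | p): greatest fixpoint, start Z0 = {0, 2, 3, 5, 6, 7}, keep only states in Sat with every successor in Z. Z1 = {2, 3, 6, 7}; Z2 = {3, 6}; Z3 = {6}; fixed.
Sat(AG (~b | p)) = {6}
Sat(AX (AG (~b | p))) = {s : every successor in {6}} = {6}
6 ∈ Sat(AX (AG (~b | p))) = {6}, so the formula holds at 6.

Yes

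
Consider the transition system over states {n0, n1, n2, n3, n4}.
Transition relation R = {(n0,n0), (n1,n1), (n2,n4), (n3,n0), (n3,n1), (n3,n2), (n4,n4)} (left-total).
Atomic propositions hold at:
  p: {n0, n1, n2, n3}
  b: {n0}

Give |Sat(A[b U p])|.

A[b U p]: least fixpoint, start Z0 = Sat(p) = {n0, n1, n2, n3}, add states in Sat(b) with every successor in Z. Already a fixed point.
Sat(A[b U p]) = {n0, n1, n2, n3}
|Sat(A[b U p])| = |{n0, n1, n2, n3}| = 4.

4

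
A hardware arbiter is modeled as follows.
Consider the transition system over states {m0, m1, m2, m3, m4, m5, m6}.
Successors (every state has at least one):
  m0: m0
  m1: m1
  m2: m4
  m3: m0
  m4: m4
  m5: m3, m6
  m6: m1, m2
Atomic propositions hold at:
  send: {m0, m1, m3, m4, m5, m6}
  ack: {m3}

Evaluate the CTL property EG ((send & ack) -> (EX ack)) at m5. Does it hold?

Sat(send & ack) = {m3}
Sat(EX ack) = {s : some successor in {m3}} = {m5}
Sat((send & ack) -> (EX ack)) = {m0, m1, m2, m4, m5, m6}
EG ((send & ack) -> (EX ack)): greatest fixpoint, start Z0 = {m0, m1, m2, m4, m5, m6}, keep only states in Sat with some successor in Z. Already a fixed point.
Sat(EG ((send & ack) -> (EX ack))) = {m0, m1, m2, m4, m5, m6}
m5 ∈ Sat(EG ((send & ack) -> (EX ack))) = {m0, m1, m2, m4, m5, m6}, so the formula holds at m5.

Yes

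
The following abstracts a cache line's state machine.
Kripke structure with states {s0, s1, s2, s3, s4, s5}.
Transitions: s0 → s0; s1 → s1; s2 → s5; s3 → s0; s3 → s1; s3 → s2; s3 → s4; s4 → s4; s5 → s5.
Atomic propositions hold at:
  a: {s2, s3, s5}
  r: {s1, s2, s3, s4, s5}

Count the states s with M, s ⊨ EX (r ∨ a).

Sat(r ∨ a) = {s1, s2, s3, s4, s5}
Sat(EX (r ∨ a)) = {s : some successor in {s1, s2, s3, s4, s5}} = {s1, s2, s3, s4, s5}
|Sat(EX (r ∨ a))| = |{s1, s2, s3, s4, s5}| = 5.

5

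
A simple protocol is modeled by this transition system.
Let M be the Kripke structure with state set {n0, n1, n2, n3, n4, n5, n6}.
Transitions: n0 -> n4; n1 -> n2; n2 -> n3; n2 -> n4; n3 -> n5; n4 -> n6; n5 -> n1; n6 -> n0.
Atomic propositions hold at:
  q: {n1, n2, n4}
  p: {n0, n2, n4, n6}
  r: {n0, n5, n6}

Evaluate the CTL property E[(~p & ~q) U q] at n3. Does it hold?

Sat(~p) = {n1, n3, n5}
Sat(~q) = {n0, n3, n5, n6}
Sat(~p & ~q) = {n3, n5}
E[(~p & ~q) U q]: least fixpoint, start Z0 = Sat(q) = {n1, n2, n4}, add states in Sat(~p & ~q) with some successor in Z. Z1 = {n1, n2, n4, n5}; Z2 = {n1, n2, n3, n4, n5}; fixed.
Sat(E[(~p & ~q) U q]) = {n1, n2, n3, n4, n5}
n3 ∈ Sat(E[(~p & ~q) U q]) = {n1, n2, n3, n4, n5}, so the formula holds at n3.

Yes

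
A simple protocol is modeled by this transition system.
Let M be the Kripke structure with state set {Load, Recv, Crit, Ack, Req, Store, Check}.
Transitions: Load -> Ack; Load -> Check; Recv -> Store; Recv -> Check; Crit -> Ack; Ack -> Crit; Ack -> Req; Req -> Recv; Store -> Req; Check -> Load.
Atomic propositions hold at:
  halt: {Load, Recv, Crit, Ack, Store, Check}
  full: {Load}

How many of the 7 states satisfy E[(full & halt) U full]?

1

Sat(full & halt) = {Load}
E[(full & halt) U full]: least fixpoint, start Z0 = Sat(full) = {Load}, add states in Sat(full & halt) with some successor in Z. Already a fixed point.
Sat(E[(full & halt) U full]) = {Load}
|Sat(E[(full & halt) U full])| = |{Load}| = 1.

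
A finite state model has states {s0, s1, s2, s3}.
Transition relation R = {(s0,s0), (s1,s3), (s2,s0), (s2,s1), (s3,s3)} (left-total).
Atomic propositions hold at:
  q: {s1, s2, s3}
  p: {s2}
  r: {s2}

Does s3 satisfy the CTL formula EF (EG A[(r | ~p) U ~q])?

Sat(~p) = {s0, s1, s3}
Sat(r | ~p) = {s0, s1, s2, s3}
Sat(~q) = {s0}
A[(r | ~p) U ~q]: least fixpoint, start Z0 = Sat(~q) = {s0}, add states in Sat(r | ~p) with every successor in Z. Already a fixed point.
Sat(A[(r | ~p) U ~q]) = {s0}
EG A[(r | ~p) U ~q]: greatest fixpoint, start Z0 = {s0}, keep only states in Sat with some successor in Z. Already a fixed point.
Sat(EG A[(r | ~p) U ~q]) = {s0}
EF (EG A[(r | ~p) U ~q]): least fixpoint, start Z0 = {s0}, add states with some successor in Z. Z1 = {s0, s2}; fixed.
Sat(EF (EG A[(r | ~p) U ~q])) = {s0, s2}
s3 ∉ Sat(EF (EG A[(r | ~p) U ~q])) = {s0, s2}, so the formula does not hold at s3.

No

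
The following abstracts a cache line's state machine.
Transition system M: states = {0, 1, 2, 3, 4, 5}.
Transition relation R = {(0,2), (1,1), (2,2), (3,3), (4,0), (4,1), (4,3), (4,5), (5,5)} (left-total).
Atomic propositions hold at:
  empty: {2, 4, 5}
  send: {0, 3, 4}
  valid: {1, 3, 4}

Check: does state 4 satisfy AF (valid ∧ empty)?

Sat(valid ∧ empty) = {4}
AF (valid ∧ empty): least fixpoint, start Z0 = {4}, add states with every successor in Z. Already a fixed point.
Sat(AF (valid ∧ empty)) = {4}
4 ∈ Sat(AF (valid ∧ empty)) = {4}, so the formula holds at 4.

Yes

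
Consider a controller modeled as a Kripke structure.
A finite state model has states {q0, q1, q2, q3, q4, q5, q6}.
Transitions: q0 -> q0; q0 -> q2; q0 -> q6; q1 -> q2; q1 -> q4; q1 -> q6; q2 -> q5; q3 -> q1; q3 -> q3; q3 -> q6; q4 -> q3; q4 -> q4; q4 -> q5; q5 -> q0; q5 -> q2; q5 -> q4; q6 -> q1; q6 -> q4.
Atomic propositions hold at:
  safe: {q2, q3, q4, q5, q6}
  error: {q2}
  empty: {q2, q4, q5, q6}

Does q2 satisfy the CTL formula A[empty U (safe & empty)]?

Yes

Sat(safe & empty) = {q2, q4, q5, q6}
A[empty U (safe & empty)]: least fixpoint, start Z0 = Sat((safe & empty)) = {q2, q4, q5, q6}, add states in Sat(empty) with every successor in Z. Already a fixed point.
Sat(A[empty U (safe & empty)]) = {q2, q4, q5, q6}
q2 ∈ Sat(A[empty U (safe & empty)]) = {q2, q4, q5, q6}, so the formula holds at q2.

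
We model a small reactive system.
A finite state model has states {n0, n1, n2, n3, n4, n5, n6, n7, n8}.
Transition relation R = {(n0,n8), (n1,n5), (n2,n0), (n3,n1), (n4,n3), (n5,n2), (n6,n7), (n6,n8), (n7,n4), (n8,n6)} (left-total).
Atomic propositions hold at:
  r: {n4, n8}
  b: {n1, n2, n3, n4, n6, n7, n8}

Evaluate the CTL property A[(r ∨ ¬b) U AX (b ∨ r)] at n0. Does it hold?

Yes

Sat(¬b) = {n0, n5}
Sat(r ∨ ¬b) = {n0, n4, n5, n8}
Sat(b ∨ r) = {n1, n2, n3, n4, n6, n7, n8}
Sat(AX (b ∨ r)) = {s : every successor in {n1, n2, n3, n4, n6, n7, n8}} = {n0, n3, n4, n5, n6, n7, n8}
A[(r ∨ ¬b) U AX (b ∨ r)]: least fixpoint, start Z0 = Sat(AX (b ∨ r)) = {n0, n3, n4, n5, n6, n7, n8}, add states in Sat(r ∨ ¬b) with every successor in Z. Already a fixed point.
Sat(A[(r ∨ ¬b) U AX (b ∨ r)]) = {n0, n3, n4, n5, n6, n7, n8}
n0 ∈ Sat(A[(r ∨ ¬b) U AX (b ∨ r)]) = {n0, n3, n4, n5, n6, n7, n8}, so the formula holds at n0.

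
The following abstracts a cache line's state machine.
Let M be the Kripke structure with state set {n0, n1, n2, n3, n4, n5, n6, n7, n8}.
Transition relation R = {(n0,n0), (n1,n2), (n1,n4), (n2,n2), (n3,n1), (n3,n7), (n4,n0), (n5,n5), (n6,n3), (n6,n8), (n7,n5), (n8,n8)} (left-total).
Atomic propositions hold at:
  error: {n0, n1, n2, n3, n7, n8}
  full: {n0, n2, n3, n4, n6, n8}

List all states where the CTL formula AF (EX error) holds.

{n0, n1, n2, n3, n4, n6, n8}

Sat(EX error) = {s : some successor in {n0, n1, n2, n3, n7, n8}} = {n0, n1, n2, n3, n4, n6, n8}
AF (EX error): least fixpoint, start Z0 = {n0, n1, n2, n3, n4, n6, n8}, add states with every successor in Z. Already a fixed point.
Sat(AF (EX error)) = {n0, n1, n2, n3, n4, n6, n8}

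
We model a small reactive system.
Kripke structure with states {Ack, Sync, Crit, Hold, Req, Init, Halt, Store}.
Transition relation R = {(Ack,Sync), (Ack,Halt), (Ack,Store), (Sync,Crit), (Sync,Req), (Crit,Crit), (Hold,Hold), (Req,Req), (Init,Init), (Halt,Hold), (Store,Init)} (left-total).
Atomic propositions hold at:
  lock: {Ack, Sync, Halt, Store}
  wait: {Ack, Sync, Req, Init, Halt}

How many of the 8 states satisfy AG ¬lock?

4

Sat(¬lock) = {Crit, Hold, Req, Init}
AG ¬lock: greatest fixpoint, start Z0 = {Crit, Hold, Req, Init}, keep only states in Sat with every successor in Z. Already a fixed point.
Sat(AG ¬lock) = {Crit, Hold, Req, Init}
|Sat(AG ¬lock)| = |{Crit, Hold, Req, Init}| = 4.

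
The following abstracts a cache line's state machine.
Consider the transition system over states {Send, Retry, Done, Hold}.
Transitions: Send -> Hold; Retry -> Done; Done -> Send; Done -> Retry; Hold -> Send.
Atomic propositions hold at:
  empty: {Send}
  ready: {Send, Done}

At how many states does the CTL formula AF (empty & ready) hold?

Sat(empty & ready) = {Send}
AF (empty & ready): least fixpoint, start Z0 = {Send}, add states with every successor in Z. Z1 = {Send, Hold}; fixed.
Sat(AF (empty & ready)) = {Send, Hold}
|Sat(AF (empty & ready))| = |{Send, Hold}| = 2.

2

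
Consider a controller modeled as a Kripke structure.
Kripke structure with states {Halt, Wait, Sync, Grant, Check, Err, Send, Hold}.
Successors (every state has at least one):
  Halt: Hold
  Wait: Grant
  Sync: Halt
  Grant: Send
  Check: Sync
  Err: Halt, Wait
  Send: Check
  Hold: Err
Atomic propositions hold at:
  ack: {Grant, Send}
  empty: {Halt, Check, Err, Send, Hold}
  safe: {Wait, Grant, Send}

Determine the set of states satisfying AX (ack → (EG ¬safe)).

Sat(¬safe) = {Halt, Sync, Check, Err, Hold}
EG ¬safe: greatest fixpoint, start Z0 = {Halt, Sync, Check, Err, Hold}, keep only states in Sat with some successor in Z. Already a fixed point.
Sat(EG ¬safe) = {Halt, Sync, Check, Err, Hold}
Sat(ack → (EG ¬safe)) = {Halt, Wait, Sync, Check, Err, Hold}
Sat(AX (ack → (EG ¬safe))) = {s : every successor in {Halt, Wait, Sync, Check, Err, Hold}} = {Halt, Sync, Check, Err, Send, Hold}

{Halt, Sync, Check, Err, Send, Hold}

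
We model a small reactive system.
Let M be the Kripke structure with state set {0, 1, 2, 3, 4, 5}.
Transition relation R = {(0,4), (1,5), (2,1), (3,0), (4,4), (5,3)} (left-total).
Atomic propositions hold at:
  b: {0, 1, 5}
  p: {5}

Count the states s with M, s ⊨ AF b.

AF b: least fixpoint, start Z0 = {0, 1, 5}, add states with every successor in Z. Z1 = {0, 1, 2, 3, 5}; fixed.
Sat(AF b) = {0, 1, 2, 3, 5}
|Sat(AF b)| = |{0, 1, 2, 3, 5}| = 5.

5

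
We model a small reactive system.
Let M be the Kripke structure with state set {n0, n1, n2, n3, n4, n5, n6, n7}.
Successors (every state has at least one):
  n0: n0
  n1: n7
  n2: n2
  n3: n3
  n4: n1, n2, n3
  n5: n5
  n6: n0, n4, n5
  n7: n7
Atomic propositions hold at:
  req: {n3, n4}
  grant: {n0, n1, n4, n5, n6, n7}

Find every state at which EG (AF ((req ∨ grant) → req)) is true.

Sat(req ∨ grant) = {n0, n1, n3, n4, n5, n6, n7}
Sat((req ∨ grant) → req) = {n2, n3, n4}
AF ((req ∨ grant) → req): least fixpoint, start Z0 = {n2, n3, n4}, add states with every successor in Z. Already a fixed point.
Sat(AF ((req ∨ grant) → req)) = {n2, n3, n4}
EG (AF ((req ∨ grant) → req)): greatest fixpoint, start Z0 = {n2, n3, n4}, keep only states in Sat with some successor in Z. Already a fixed point.
Sat(EG (AF ((req ∨ grant) → req))) = {n2, n3, n4}

{n2, n3, n4}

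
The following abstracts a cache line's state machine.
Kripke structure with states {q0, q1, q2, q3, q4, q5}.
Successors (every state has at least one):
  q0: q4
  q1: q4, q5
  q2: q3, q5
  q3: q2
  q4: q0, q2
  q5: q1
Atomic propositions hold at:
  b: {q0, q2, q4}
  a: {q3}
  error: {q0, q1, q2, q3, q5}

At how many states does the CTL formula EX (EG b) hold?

3

EG b: greatest fixpoint, start Z0 = {q0, q2, q4}, keep only states in Sat with some successor in Z. Z1 = {q0, q4}; fixed.
Sat(EG b) = {q0, q4}
Sat(EX (EG b)) = {s : some successor in {q0, q4}} = {q0, q1, q4}
|Sat(EX (EG b))| = |{q0, q1, q4}| = 3.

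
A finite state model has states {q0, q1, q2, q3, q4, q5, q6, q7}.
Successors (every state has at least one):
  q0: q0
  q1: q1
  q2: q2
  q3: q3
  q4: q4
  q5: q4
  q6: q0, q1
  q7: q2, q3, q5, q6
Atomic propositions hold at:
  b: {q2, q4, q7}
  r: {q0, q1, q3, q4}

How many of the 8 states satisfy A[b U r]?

4

A[b U r]: least fixpoint, start Z0 = Sat(r) = {q0, q1, q3, q4}, add states in Sat(b) with every successor in Z. Already a fixed point.
Sat(A[b U r]) = {q0, q1, q3, q4}
|Sat(A[b U r])| = |{q0, q1, q3, q4}| = 4.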